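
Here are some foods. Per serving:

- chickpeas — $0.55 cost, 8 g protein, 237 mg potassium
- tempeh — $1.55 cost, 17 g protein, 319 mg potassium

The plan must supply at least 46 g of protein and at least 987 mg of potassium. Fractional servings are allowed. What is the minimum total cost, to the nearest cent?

Two binding constraints pin down two serving amounts, so the optimal mix uses at most two foods. The candidates are each food alone (scaled to the tighter of protein/potassium) and each pair with both constraints tight.
chickpeas only: max(46/8, 987/237) = 5.75 servings → $3.16.
tempeh only: max(46/17, 987/319) = 3.094 servings → $4.80.
chickpeas + tempeh with both tight: 1.425 servings and 2.035 servings → $3.94.
The minimum over all feasible corners is $3.16.

$3.16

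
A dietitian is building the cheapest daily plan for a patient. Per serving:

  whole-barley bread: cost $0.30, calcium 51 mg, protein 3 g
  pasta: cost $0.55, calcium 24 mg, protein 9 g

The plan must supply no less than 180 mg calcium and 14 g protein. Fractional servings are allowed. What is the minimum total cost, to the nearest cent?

$1.24

The cheapest plan sits at a corner of the feasible region — with two constraints it uses at most two foods.
whole-barley bread only: max(180/51, 14/3) = 4.667 servings → $1.40.
pasta only: max(180/24, 14/9) = 7.5 servings → $4.12.
whole-barley bread + pasta with both tight: 3.318 servings and 0.4496 servings → $1.24.
The minimum over all feasible corners is $1.24.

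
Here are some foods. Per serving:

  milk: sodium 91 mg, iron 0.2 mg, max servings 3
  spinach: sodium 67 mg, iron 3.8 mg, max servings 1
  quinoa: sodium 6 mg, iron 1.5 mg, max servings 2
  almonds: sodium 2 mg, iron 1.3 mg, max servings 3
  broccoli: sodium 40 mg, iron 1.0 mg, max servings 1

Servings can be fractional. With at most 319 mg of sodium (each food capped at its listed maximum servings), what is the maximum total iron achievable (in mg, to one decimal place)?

12.1 mg

Iron per mg sodium: almonds 0.65, quinoa 0.25, spinach 0.05672, broccoli 0.025, milk 0.002198.
Take 3 servings of almonds: uses 6 mg sodium, +3.9 mg iron (running total 3.9 mg).
Take 2 servings of quinoa: uses 12 mg sodium, +3.0 mg iron (running total 6.9 mg).
Take 1 serving of spinach: uses 67 mg sodium, +3.8 mg iron (running total 10.7 mg).
Take 1 serving of broccoli: uses 40 mg sodium, +1.0 mg iron (running total 11.7 mg).
Take 2.132 servings of milk: uses 194 mg sodium, +0.4 mg iron (running total 12.1 mg).
Filling greedily by iron-per-mg sodium is optimal for one linear limit, giving 12.1 mg.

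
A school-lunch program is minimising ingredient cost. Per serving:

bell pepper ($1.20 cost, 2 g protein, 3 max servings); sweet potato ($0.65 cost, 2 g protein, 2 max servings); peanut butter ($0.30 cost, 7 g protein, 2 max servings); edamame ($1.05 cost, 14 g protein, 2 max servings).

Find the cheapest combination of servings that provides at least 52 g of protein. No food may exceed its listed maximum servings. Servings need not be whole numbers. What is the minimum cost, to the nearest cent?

$7.60

Cost per g of protein: peanut butter $0.0429, edamame $0.0750, sweet potato $0.3250, bell pepper $0.6000.
Take 2 servings of peanut butter: +14.0 g protein for $0.60 (total $0.60, still need 38.0 g).
Take 2 servings of edamame: +28.0 g protein for $2.10 (total $2.70, still need 10.0 g).
Take 2 servings of sweet potato: +4.0 g protein for $1.30 (total $4.00, still need 6.0 g).
Take 3 servings of bell pepper: +6.0 g protein for $3.60 (total $7.60, still need 0.0 g).
Filling from the cheapest source first is optimal under one linear minimum: $7.60.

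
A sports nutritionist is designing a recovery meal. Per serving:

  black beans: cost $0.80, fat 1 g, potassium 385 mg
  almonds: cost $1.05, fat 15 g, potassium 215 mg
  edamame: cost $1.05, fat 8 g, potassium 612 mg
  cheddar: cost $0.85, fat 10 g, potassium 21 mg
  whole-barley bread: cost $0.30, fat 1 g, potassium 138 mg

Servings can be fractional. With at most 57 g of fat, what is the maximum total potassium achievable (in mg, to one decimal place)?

21945.0 mg

Potassium per g fat: black beans 385, whole-barley bread 138, edamame 76.5, almonds 14.33, cheddar 2.1.
With no serving limits, spend the whole fat allowance on black beans: 57 g / 1 g × 385 mg = 21945.0 mg.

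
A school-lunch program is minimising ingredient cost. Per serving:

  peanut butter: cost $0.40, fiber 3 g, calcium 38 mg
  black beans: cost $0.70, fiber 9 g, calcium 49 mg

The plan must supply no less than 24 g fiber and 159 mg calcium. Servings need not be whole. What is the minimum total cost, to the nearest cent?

$2.08

With two linear requirements the optimum uses one or two foods; enumerate the corners.
peanut butter only: max(24/3, 159/38) = 8 servings → $3.20.
black beans only: max(24/9, 159/49) = 3.245 servings → $2.27.
peanut butter + black beans with both tight: 1.308 servings and 2.231 servings → $2.08.
The minimum over all feasible corners is $2.08.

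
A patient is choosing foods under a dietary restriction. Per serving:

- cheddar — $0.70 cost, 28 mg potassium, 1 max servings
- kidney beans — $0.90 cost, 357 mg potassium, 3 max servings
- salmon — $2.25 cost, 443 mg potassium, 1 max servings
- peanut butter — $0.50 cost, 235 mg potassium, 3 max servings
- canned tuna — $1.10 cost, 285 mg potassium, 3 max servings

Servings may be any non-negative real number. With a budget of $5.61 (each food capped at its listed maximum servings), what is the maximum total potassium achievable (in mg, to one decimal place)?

2141.3 mg

Potassium per dollar: peanut butter 470, kidney beans 396.7, canned tuna 259.1, salmon 196.9, cheddar 40.
Take 3 servings of peanut butter: spends $1.50, +705.0 mg potassium (running total 705.0 mg).
Take 3 servings of kidney beans: spends $2.70, +1071.0 mg potassium (running total 1776.0 mg).
Take 1.282 servings of canned tuna: spends $1.41, +365.3 mg potassium (running total 2141.3 mg).
Greedy by best ratio exhausts the cost allowance optimally: 2141.3 mg.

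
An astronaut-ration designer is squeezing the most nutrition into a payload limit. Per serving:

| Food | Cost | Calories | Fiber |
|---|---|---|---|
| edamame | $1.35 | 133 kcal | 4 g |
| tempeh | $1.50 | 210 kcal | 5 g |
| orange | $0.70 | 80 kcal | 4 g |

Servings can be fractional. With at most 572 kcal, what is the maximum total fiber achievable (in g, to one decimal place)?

28.6 g

Fiber per kcal: orange 0.05, edamame 0.03008, tempeh 0.02381.
With no serving limits, spend the whole calories allowance on orange: 572 kcal / 80 kcal × 4 g = 28.6 g.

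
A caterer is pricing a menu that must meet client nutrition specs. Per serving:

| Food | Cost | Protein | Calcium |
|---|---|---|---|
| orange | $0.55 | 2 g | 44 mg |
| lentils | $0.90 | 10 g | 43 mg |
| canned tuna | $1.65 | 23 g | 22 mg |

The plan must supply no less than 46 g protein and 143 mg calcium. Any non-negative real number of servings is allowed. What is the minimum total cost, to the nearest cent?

$3.84

orange only: max(46/2, 143/44) = 23 servings → $12.65.
lentils only: max(46/10, 143/43) = 4.6 servings → $4.14.
canned tuna only: max(46/23, 143/22) = 6.5 servings → $10.72.
orange + lentils: the both-tight solution has a negative serving — not a feasible corner.
orange + canned tuna with both tight: 2.352 servings and 1.795 servings → $4.26.
lentils + canned tuna with both tight: 2.961 servings and 0.7126 servings → $3.84.
The minimum over all feasible corners is $3.84.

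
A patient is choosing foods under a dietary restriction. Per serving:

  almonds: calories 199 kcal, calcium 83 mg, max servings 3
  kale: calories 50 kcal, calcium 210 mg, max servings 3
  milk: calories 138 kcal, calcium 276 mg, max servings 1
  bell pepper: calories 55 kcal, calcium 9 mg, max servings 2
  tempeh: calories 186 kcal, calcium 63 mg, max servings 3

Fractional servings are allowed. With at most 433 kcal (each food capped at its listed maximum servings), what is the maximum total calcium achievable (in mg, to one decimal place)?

966.5 mg

Calcium per kcal: kale 4.2, milk 2, almonds 0.4171, tempeh 0.3387, bell pepper 0.1636.
Take 3 servings of kale: uses 150 kcal, +630.0 mg calcium (running total 630.0 mg).
Take 1 serving of milk: uses 138 kcal, +276.0 mg calcium (running total 906.0 mg).
Take 0.7286 servings of almonds: uses 145 kcal, +60.5 mg calcium (running total 966.5 mg).
Greedy by best ratio exhausts the calories allowance optimally: 966.5 mg.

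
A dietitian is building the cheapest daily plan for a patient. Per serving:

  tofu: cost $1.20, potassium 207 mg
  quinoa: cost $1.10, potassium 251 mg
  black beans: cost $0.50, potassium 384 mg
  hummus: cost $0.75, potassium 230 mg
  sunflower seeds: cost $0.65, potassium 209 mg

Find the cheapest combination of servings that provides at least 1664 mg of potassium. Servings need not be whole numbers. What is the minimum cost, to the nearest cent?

Cost per mg of potassium: black beans $0.0013, sunflower seeds $0.0031, hummus $0.0033, quinoa $0.0044, tofu $0.0058.
With no serving limits, use only black beans: 1664 mg / 384 mg = 4.333 servings × $0.50 = $2.17.

$2.17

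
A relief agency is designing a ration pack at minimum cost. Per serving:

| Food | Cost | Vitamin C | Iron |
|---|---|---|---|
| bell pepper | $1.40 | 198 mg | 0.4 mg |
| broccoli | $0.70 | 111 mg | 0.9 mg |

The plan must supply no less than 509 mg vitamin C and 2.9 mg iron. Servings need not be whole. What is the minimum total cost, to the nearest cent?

$3.21

Compare the cost at each extreme point of the feasible region.
bell pepper only: max(509/198, 2.9/0.4) = 7.25 servings → $10.15.
broccoli only: max(509/111, 2.9/0.9) = 4.586 servings → $3.21.
bell pepper + broccoli with both tight: 1.018 servings and 2.77 servings → $3.36.
So the least-cost plan costs $3.21.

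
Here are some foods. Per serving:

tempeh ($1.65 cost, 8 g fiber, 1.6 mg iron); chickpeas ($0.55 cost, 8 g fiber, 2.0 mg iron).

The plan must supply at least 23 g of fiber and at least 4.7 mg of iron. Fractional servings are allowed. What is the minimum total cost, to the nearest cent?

Minimising a linear cost over {fiber ≥ 23, iron ≥ 4.7, servings ≥ 0} — the optimum is at a vertex, using one or two foods.
tempeh only: max(23/8, 4.7/1.6) = 2.938 servings → $4.85.
chickpeas only: max(23/8, 4.7/2.0) = 2.875 servings → $1.58.
tempeh + chickpeas with both tight: 2.625 servings and 0.25 servings → $4.47.
So the least-cost plan costs $1.58.

$1.58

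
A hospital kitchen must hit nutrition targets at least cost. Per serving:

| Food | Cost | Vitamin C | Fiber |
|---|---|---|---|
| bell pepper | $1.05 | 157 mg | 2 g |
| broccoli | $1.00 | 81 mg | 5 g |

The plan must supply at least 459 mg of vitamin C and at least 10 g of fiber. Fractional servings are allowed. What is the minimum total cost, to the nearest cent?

With two linear requirements the optimum uses one or two foods; enumerate the corners.
bell pepper only: max(459/157, 10/2) = 5 servings → $5.25.
broccoli only: max(459/81, 10/5) = 5.667 servings → $5.67.
bell pepper + broccoli with both tight: 2.384 servings and 1.047 servings → $3.55.
The minimum over all feasible corners is $3.55.

$3.55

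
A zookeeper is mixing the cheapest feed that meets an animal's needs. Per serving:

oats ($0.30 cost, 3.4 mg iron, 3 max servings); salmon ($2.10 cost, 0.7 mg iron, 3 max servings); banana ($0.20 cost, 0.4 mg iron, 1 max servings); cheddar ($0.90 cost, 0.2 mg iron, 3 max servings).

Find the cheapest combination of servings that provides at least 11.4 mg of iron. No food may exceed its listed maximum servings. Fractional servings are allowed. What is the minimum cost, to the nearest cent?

$3.50

Cost per mg of iron: oats $0.0882, banana $0.5000, salmon $3.0000, cheddar $4.5000.
Take 3 servings of oats: +10.2 mg iron for $0.90 (total $0.90, still need 1.2 mg).
Take 1 serving of banana: +0.4 mg iron for $0.20 (total $1.10, still need 0.8 mg).
Take 1.143 servings of salmon: +0.8 mg iron for $2.40 (total $3.50, still need 0.0 mg).
Greedy by cheapest-per-mg is optimal for a single linear constraint, so the minimum cost is $3.50.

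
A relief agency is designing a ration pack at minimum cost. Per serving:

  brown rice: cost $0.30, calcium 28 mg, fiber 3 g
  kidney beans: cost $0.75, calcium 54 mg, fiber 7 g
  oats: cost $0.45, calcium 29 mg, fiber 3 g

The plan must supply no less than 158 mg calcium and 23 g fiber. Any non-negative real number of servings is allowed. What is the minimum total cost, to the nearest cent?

Two binding constraints pin down two serving amounts, so the optimal mix uses at most two foods. The candidates are each food alone (scaled to the tighter of calcium/fiber) and each pair with both constraints tight.
brown rice only: max(158/28, 23/3) = 7.667 servings → $2.30.
kidney beans only: max(158/54, 23/7) = 3.286 servings → $2.46.
oats only: max(158/29, 23/3) = 7.667 servings → $3.45.
brown rice + kidney beans with both targets exact would need a negative amount; discard.
brown rice + oats with both targets exact would need a negative amount; discard.
kidney beans + oats: the both-tight solution has a negative serving — not a feasible corner.
The minimum over all feasible corners is $2.30.

$2.30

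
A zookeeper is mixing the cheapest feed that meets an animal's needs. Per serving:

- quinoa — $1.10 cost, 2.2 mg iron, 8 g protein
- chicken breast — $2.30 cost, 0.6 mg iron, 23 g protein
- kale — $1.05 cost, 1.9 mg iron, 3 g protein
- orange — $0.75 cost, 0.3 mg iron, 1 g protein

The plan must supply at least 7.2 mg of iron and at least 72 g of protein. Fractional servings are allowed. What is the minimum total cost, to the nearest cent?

Check every corner: each single food scaled to meet both minima, and each pair solved so both constraints bind.
quinoa only: max(7.2/2.2, 72/8) = 9 servings → $9.90.
chicken breast only: max(7.2/0.6, 72/23) = 12 servings → $27.60.
kale only: max(7.2/1.9, 72/3) = 24 servings → $25.20.
orange only: max(7.2/0.3, 72/1) = 72 servings → $54.00.
quinoa + chicken breast with both tight: 2.672 servings and 2.201 servings → $8.00.
quinoa + kale with both targets exact would need a negative amount; discard.
quinoa + orange: the both-tight solution has a negative serving — not a feasible corner.
chicken breast + kale with both tight: 2.749 servings and 2.921 servings → $9.39.
chicken breast + orange with both tight: 2.286 servings and 19.43 servings → $19.83.
kale + orange with both targets exact would need a negative amount; discard.
The minimum over all feasible corners is $8.00.

$8.00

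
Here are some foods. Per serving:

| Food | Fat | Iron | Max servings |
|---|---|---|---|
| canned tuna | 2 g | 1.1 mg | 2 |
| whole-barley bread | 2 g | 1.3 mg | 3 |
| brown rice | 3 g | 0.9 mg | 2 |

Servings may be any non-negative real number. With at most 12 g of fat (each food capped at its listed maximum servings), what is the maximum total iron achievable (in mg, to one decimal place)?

6.7 mg

Iron per g fat: whole-barley bread 0.65, canned tuna 0.55, brown rice 0.3.
Take 3 servings of whole-barley bread: uses 6 g fat, +3.9 mg iron (running total 3.9 mg).
Take 2 servings of canned tuna: uses 4 g fat, +2.2 mg iron (running total 6.1 mg).
Take 0.6667 servings of brown rice: uses 2 g fat, +0.6 mg iron (running total 6.7 mg).
Filling greedily by iron-per-g fat is optimal for one linear limit, giving 6.7 mg.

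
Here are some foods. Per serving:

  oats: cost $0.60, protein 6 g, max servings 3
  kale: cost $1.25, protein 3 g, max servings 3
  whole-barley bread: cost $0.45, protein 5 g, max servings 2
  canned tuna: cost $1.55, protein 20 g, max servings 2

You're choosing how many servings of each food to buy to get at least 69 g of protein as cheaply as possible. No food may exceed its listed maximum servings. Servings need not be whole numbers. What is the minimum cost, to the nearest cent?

Cost per g of protein: canned tuna $0.0775, whole-barley bread $0.0900, oats $0.1000, kale $0.4167.
Take 2 servings of canned tuna: +40.0 g protein for $3.10 (total $3.10, still need 29.0 g).
Take 2 servings of whole-barley bread: +10.0 g protein for $0.90 (total $4.00, still need 19.0 g).
Take 3 servings of oats: +18.0 g protein for $1.80 (total $5.80, still need 1.0 g).
Take 0.3333 servings of kale: +1.0 g protein for $0.42 (total $6.22, still need 0.0 g).
Greedy by cheapest-per-g is optimal for a single linear constraint, so the minimum cost is $6.22.

$6.22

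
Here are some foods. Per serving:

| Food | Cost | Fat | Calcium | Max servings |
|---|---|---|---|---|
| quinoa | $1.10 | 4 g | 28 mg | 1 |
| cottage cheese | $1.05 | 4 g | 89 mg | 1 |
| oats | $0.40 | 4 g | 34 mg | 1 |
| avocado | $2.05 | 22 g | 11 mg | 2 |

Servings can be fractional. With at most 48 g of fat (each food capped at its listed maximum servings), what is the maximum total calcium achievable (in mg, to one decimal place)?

169.0 mg

Calcium per g fat: cottage cheese 22.25, oats 8.5, quinoa 7, avocado 0.5.
Take 1 serving of cottage cheese: uses 4 g fat, +89.0 mg calcium (running total 89.0 mg).
Take 1 serving of oats: uses 4 g fat, +34.0 mg calcium (running total 123.0 mg).
Take 1 serving of quinoa: uses 4 g fat, +28.0 mg calcium (running total 151.0 mg).
Take 1.636 servings of avocado: uses 36 g fat, +18.0 mg calcium (running total 169.0 mg).
Filling greedily by calcium-per-g fat is optimal for one linear limit, giving 169.0 mg.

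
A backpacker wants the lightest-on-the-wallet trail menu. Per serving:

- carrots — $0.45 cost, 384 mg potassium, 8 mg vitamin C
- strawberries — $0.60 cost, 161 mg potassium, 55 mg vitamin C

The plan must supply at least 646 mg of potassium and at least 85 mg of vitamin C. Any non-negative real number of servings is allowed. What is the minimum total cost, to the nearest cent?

This is a tiny linear program; its minimum lies at a vertex of the feasible set. List the vertices and price them.
carrots only: max(646/384, 85/8) = 10.62 servings → $4.78.
strawberries only: max(646/161, 85/55) = 4.012 servings → $2.41.
carrots + strawberries with both tight: 1.102 servings and 1.385 servings → $1.33.
So the least-cost plan costs $1.33.

$1.33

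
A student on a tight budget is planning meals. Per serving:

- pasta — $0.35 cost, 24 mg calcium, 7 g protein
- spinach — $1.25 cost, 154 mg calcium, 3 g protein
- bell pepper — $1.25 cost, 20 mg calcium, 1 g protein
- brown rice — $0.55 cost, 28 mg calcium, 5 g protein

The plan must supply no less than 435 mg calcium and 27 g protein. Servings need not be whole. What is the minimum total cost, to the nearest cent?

Compare the cost at each extreme point of the feasible region.
pasta only: max(435/24, 27/7) = 18.12 servings → $6.34.
spinach only: max(435/154, 27/3) = 9 servings → $11.25.
bell pepper only: max(435/20, 27/1) = 27 servings → $33.75.
brown rice only: max(435/28, 27/5) = 15.54 servings → $8.54.
pasta + spinach with both tight: 2.836 servings and 2.383 servings → $3.97.
pasta + bell pepper with both tight: 0.9052 servings and 20.66 servings → $26.15.
pasta + brown rice: intersection lies outside the first quadrant.
spinach + bell pepper: intersection lies outside the first quadrant.
spinach + brown rice with both tight: 2.069 servings and 4.159 servings → $4.87.
bell pepper + brown rice with both tight: 19.71 servings and 1.458 servings → $25.44.
Cheapest feasible corner: $3.97.

$3.97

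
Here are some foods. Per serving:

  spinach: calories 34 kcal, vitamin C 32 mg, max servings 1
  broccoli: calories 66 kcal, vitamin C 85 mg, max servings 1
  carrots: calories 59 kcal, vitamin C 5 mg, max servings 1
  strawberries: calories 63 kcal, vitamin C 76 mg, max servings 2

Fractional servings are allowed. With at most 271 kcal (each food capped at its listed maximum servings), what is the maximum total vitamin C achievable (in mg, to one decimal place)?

272.8 mg

Vitamin C per kcal: broccoli 1.288, strawberries 1.206, spinach 0.9412, carrots 0.08475.
Take 1 serving of broccoli: uses 66 kcal, +85.0 mg vitamin C (running total 85.0 mg).
Take 2 servings of strawberries: uses 126 kcal, +152.0 mg vitamin C (running total 237.0 mg).
Take 1 serving of spinach: uses 34 kcal, +32.0 mg vitamin C (running total 269.0 mg).
Take 0.7627 servings of carrots: uses 45 kcal, +3.8 mg vitamin C (running total 272.8 mg).
Greedy by best ratio exhausts the calories allowance optimally: 272.8 mg.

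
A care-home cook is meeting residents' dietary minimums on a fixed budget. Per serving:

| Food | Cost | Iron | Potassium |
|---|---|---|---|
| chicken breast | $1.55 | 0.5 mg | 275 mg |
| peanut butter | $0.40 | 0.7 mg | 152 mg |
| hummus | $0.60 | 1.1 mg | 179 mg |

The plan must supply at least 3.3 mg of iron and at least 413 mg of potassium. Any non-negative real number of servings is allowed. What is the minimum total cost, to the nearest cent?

$1.80

An LP optimum is at a vertex; with two nutrient constraints at most two foods are used. Check each candidate.
chicken breast only: max(3.3/0.5, 413/275) = 6.6 servings → $10.23.
peanut butter only: max(3.3/0.7, 413/152) = 4.714 servings → $1.89.
hummus only: max(3.3/1.1, 413/179) = 3 servings → $1.80.
chicken breast + peanut butter with both targets exact would need a negative amount; discard.
chicken breast + hummus: intersection lies outside the first quadrant.
peanut butter + hummus: intersection lies outside the first quadrant.
So the least-cost plan costs $1.80.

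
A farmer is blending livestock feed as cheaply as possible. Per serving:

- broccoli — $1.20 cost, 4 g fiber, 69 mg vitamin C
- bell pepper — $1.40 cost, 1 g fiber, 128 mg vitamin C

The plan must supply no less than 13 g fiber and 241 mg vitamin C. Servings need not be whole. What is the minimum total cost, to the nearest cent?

$4.07

Check every corner: each single food scaled to meet both minima, and each pair solved so both constraints bind.
broccoli only: max(13/4, 241/69) = 3.493 servings → $4.19.
bell pepper only: max(13/1, 241/128) = 13 servings → $18.20.
broccoli + bell pepper with both tight: 3.212 servings and 0.1512 servings → $4.07.
So the least-cost plan costs $4.07.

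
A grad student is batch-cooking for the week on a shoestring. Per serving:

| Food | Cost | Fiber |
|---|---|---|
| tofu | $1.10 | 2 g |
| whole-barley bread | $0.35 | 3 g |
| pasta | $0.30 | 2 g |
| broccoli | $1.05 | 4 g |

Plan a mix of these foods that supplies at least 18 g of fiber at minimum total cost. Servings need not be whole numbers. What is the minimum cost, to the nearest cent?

$2.10

Cost per g of fiber: whole-barley bread $0.1167, pasta $0.1500, broccoli $0.2625, tofu $0.5500.
With no serving limits, use only whole-barley bread: 18 g / 3 g = 6 servings × $0.35 = $2.10.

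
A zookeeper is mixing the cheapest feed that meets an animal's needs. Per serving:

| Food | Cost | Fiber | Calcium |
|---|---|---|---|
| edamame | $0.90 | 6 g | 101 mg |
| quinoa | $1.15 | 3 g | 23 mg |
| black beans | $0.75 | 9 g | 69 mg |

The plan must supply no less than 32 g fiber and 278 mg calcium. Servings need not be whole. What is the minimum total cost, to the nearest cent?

This is a tiny linear program; its minimum lies at a vertex of the feasible set. List the vertices and price them.
edamame only: max(32/6, 278/101) = 5.333 servings → $4.80.
quinoa only: max(32/3, 278/23) = 12.09 servings → $13.90.
black beans only: max(32/9, 278/69) = 4.029 servings → $3.02.
edamame + quinoa with both tight: 0.5939 servings and 9.479 servings → $11.44.
edamame + black beans with both tight: 0.5939 servings and 3.16 servings → $2.90.
quinoa + black beans (both tight): parallel constraints — no distinct corner.
Cheapest feasible corner: $2.90.

$2.90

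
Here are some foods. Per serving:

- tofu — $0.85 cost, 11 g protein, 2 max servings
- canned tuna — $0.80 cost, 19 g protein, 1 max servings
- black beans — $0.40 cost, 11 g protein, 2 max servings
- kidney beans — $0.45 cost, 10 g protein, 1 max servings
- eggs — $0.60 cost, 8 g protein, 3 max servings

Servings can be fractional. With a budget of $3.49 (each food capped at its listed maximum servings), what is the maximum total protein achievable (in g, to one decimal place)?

70.2 g

Protein per dollar: black beans 27.5, canned tuna 23.75, kidney beans 22.22, eggs 13.33, tofu 12.94.
Take 2 servings of black beans: spends $0.80, +22.0 g protein (running total 22.0 g).
Take 1 serving of canned tuna: spends $0.80, +19.0 g protein (running total 41.0 g).
Take 1 serving of kidney beans: spends $0.45, +10.0 g protein (running total 51.0 g).
Take 2.4 servings of eggs: spends $1.44, +19.2 g protein (running total 70.2 g).
Filling greedily by protein-per-dollar is optimal for one linear limit, giving 70.2 g.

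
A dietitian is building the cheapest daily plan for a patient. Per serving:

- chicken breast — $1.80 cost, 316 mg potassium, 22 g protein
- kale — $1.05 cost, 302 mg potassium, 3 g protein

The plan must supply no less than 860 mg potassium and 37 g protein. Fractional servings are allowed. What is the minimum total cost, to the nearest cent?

$4.05

Compare the cost at each extreme point of the feasible region.
chicken breast only: max(860/316, 37/22) = 2.722 servings → $4.90.
kale only: max(860/302, 37/3) = 12.33 servings → $12.95.
chicken breast + kale with both tight: 1.509 servings and 1.269 servings → $4.05.
So the least-cost plan costs $4.05.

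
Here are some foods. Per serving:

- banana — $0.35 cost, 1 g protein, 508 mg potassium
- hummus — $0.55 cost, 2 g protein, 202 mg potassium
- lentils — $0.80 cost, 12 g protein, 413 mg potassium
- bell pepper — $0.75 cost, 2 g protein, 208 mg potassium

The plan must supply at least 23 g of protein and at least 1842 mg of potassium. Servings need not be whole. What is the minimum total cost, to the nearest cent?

$2.16

With two linear requirements the optimum uses one or two foods; enumerate the corners.
banana only: max(23/1, 1842/508) = 23 servings → $8.05.
hummus only: max(23/2, 1842/202) = 11.5 servings → $6.33.
lentils only: max(23/12, 1842/413) = 4.46 servings → $3.57.
bell pepper only: max(23/2, 1842/208) = 11.5 servings → $8.62.
banana + hummus: the both-tight solution has a negative serving — not a feasible corner.
banana + lentils with both tight: 2.218 servings and 1.732 servings → $2.16.
banana + bell pepper: intersection lies outside the first quadrant.
hummus + lentils with both tight: 7.888 servings and 0.602 servings → $4.82.
hummus + bell pepper: the both-tight solution has a negative serving — not a feasible corner.
lentils + bell pepper with both tight: 0.6587 servings and 7.548 servings → $6.19.
The minimum over all feasible corners is $2.16.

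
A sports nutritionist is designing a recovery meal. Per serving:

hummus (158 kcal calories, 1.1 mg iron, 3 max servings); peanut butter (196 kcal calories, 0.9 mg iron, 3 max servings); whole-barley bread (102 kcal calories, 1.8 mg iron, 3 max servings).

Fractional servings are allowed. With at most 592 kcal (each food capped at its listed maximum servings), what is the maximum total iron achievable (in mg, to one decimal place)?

7.4 mg

Iron per kcal: whole-barley bread 0.01765, hummus 0.006962, peanut butter 0.004592.
Take 3 servings of whole-barley bread: uses 306 kcal, +5.4 mg iron (running total 5.4 mg).
Take 1.81 servings of hummus: uses 286 kcal, +2.0 mg iron (running total 7.4 mg).
Filling greedily by iron-per-kcal is optimal for one linear limit, giving 7.4 mg.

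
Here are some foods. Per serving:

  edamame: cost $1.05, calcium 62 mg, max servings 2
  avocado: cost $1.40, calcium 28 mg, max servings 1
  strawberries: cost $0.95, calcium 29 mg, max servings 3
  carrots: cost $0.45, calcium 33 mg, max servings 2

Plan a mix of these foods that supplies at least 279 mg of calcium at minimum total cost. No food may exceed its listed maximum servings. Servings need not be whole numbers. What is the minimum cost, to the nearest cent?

Cost per mg of calcium: carrots $0.0136, edamame $0.0169, strawberries $0.0328, avocado $0.0500.
Take 2 servings of carrots: +66.0 mg calcium for $0.90 (total $0.90, still need 213.0 mg).
Take 2 servings of edamame: +124.0 mg calcium for $2.10 (total $3.00, still need 89.0 mg).
Take 3 servings of strawberries: +87.0 mg calcium for $2.85 (total $5.85, still need 2.0 mg).
Take 0.07143 servings of avocado: +2.0 mg calcium for $0.10 (total $5.95, still need 0.0 mg).
Filling from the cheapest source first is optimal under one linear minimum: $5.95.

$5.95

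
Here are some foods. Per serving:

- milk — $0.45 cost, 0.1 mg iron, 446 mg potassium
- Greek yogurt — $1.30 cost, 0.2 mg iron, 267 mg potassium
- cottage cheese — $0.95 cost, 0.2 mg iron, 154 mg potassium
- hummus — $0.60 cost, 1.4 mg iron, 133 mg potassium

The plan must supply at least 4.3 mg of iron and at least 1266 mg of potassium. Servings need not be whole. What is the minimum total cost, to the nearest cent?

With two linear requirements the optimum uses one or two foods; enumerate the corners.
milk only: max(4.3/0.1, 1266/446) = 43 servings → $19.35.
Greek yogurt only: max(4.3/0.2, 1266/267) = 21.5 servings → $27.95.
cottage cheese only: max(4.3/0.2, 1266/154) = 21.5 servings → $20.43.
hummus only: max(4.3/1.4, 1266/133) = 9.519 servings → $5.71.
milk + Greek yogurt: the both-tight solution has a negative serving — not a feasible corner.
milk + cottage cheese with both targets exact would need a negative amount; discard.
milk + hummus with both tight: 1.964 servings and 2.931 servings → $2.64.
Greek yogurt + cottage cheese with both targets exact would need a negative amount; discard.
Greek yogurt + hummus with both tight: 3.458 servings and 2.577 servings → $6.04.
cottage cheese + hummus with both tight: 6.352 servings and 2.164 servings → $7.33.
So the least-cost plan costs $2.64.

$2.64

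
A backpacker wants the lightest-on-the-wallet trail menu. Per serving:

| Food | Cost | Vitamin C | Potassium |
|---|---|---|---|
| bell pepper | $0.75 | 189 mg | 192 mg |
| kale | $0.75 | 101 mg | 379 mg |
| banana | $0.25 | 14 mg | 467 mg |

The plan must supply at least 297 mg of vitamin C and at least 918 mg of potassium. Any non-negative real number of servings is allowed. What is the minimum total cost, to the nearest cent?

bell pepper only: max(297/189, 918/192) = 4.781 servings → $3.59.
kale only: max(297/101, 918/379) = 2.941 servings → $2.21.
banana only: max(297/14, 918/467) = 21.21 servings → $5.30.
bell pepper + kale with both tight: 0.3799 servings and 2.23 servings → $1.96.
bell pepper + banana with both tight: 1.471 servings and 1.361 servings → $1.44.
kale + banana with both targets exact would need a negative amount; discard.
So the least-cost plan costs $1.44.

$1.44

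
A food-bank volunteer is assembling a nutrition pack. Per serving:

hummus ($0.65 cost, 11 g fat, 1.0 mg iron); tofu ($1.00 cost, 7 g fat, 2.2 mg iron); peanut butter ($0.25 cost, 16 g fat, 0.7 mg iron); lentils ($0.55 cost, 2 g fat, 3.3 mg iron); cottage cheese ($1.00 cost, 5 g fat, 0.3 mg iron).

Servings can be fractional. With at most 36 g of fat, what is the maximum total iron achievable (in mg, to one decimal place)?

59.4 mg

Iron per g fat: lentils 1.65, tofu 0.3143, hummus 0.09091, cottage cheese 0.06, peanut butter 0.04375.
With no serving limits, spend the whole fat allowance on lentils: 36 g / 2 g × 3.3 mg = 59.4 mg.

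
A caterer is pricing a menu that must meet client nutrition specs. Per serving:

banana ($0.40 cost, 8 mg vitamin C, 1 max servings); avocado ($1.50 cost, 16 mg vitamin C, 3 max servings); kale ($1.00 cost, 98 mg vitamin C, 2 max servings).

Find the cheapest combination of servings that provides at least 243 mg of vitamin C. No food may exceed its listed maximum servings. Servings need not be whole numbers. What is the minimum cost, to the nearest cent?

$6.06

Cost per mg of vitamin C: kale $0.0102, banana $0.0500, avocado $0.0938.
Take 2 servings of kale: +196.0 mg vitamin C for $2.00 (total $2.00, still need 47.0 mg).
Take 1 serving of banana: +8.0 mg vitamin C for $0.40 (total $2.40, still need 39.0 mg).
Take 2.438 servings of avocado: +39.0 mg vitamin C for $3.66 (total $6.06, still need 0.0 mg).
Greedy by cheapest-per-mg is optimal for a single linear constraint, so the minimum cost is $6.06.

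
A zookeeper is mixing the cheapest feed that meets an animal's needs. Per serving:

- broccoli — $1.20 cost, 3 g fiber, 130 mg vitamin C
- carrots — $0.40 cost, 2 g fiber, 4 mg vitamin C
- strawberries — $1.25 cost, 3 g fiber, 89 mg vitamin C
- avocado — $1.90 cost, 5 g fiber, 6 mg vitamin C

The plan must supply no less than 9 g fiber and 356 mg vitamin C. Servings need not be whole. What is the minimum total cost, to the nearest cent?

The cheapest plan sits at a corner of the feasible region — with two constraints it uses at most two foods.
broccoli only: max(9/3, 356/130) = 3 servings → $3.60.
carrots only: max(9/2, 356/4) = 89 servings → $35.60.
strawberries only: max(9/3, 356/89) = 4 servings → $5.00.
avocado only: max(9/5, 356/6) = 59.33 servings → $112.73.
broccoli + carrots with both tight: 2.726 servings and 0.4113 servings → $3.44.
broccoli + strawberries with both tight: 2.171 servings and 0.8293 servings → $3.64.
broccoli + avocado with both tight: 2.731 servings and 0.1614 servings → $3.58.
carrots + strawberries with both targets exact would need a negative amount; discard.
carrots + avocado with both targets exact would need a negative amount; discard.
strawberries + avocado: intersection lies outside the first quadrant.
Cheapest feasible corner: $3.44.

$3.44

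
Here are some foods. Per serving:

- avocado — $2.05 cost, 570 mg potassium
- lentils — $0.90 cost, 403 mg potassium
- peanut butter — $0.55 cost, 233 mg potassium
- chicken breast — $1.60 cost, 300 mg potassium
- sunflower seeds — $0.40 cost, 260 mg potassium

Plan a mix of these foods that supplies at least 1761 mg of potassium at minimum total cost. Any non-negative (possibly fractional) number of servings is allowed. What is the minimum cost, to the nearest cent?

Cost per mg of potassium: sunflower seeds $0.0015, lentils $0.0022, peanut butter $0.0024, avocado $0.0036, chicken breast $0.0053.
With no serving limits, use only sunflower seeds: 1761 mg / 260 mg = 6.773 servings × $0.40 = $2.71.

$2.71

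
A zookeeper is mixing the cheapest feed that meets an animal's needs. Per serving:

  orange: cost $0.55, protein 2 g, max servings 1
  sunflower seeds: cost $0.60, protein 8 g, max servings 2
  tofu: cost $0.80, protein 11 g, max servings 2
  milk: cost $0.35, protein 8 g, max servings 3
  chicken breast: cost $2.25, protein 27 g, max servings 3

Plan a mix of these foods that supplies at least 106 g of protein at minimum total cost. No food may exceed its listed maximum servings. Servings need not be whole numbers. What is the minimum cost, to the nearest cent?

$7.52

Cost per g of protein: milk $0.0437, tofu $0.0727, sunflower seeds $0.0750, chicken breast $0.0833, orange $0.2750.
Take 3 servings of milk: +24.0 g protein for $1.05 (total $1.05, still need 82.0 g).
Take 2 servings of tofu: +22.0 g protein for $1.60 (total $2.65, still need 60.0 g).
Take 2 servings of sunflower seeds: +16.0 g protein for $1.20 (total $3.85, still need 44.0 g).
Take 1.63 servings of chicken breast: +44.0 g protein for $3.67 (total $7.52, still need 0.0 g).
Greedy by cheapest-per-g is optimal for a single linear constraint, so the minimum cost is $7.52.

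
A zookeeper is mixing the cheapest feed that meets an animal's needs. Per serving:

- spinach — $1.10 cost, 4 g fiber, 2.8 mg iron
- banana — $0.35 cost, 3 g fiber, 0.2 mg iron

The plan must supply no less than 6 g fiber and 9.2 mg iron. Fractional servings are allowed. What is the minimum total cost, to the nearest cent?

Two binding constraints pin down two serving amounts, so the optimal mix uses at most two foods. The candidates are each food alone (scaled to the tighter of fiber/iron) and each pair with both constraints tight.
spinach only: max(6/4, 9.2/2.8) = 3.286 servings → $3.61.
banana only: max(6/3, 9.2/0.2) = 46 servings → $16.10.
spinach + banana: intersection lies outside the first quadrant.
So the least-cost plan costs $3.61.

$3.61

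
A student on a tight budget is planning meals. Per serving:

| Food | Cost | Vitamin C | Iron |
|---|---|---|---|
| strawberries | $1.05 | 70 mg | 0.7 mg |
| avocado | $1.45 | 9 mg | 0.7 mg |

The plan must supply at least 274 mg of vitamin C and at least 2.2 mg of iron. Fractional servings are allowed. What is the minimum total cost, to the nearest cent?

Check every corner: each single food scaled to meet both minima, and each pair solved so both constraints bind.
strawberries only: max(274/70, 2.2/0.7) = 3.914 servings → $4.11.
avocado only: max(274/9, 2.2/0.7) = 30.44 servings → $44.14.
strawberries + avocado with both targets exact would need a negative amount; discard.
The minimum over all feasible corners is $4.11.

$4.11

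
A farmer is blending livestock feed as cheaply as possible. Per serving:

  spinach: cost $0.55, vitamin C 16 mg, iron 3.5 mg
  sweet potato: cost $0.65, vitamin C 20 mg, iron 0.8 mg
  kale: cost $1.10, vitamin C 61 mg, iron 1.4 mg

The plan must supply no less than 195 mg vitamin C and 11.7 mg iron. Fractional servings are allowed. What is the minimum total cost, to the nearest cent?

$4.12

Check every corner: each single food scaled to meet both minima, and each pair solved so both constraints bind.
spinach only: max(195/16, 11.7/3.5) = 12.19 servings → $6.70.
sweet potato only: max(195/20, 11.7/0.8) = 14.62 servings → $9.51.
kale only: max(195/61, 11.7/1.4) = 8.357 servings → $9.19.
spinach + sweet potato with both tight: 1.364 servings and 8.659 servings → $6.38.
spinach + kale with both tight: 2.306 servings and 2.592 servings → $4.12.
sweet potato + kale with both targets exact would need a negative amount; discard.
Cheapest feasible corner: $4.12.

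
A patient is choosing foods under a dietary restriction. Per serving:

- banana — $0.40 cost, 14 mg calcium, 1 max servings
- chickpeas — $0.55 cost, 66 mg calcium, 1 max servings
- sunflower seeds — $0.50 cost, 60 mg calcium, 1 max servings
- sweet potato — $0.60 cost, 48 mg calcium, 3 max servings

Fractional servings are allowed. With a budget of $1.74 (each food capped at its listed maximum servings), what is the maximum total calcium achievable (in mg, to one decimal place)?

Calcium per dollar: chickpeas 120, sunflower seeds 120, sweet potato 80, banana 35.
Take 1 serving of chickpeas: spends $0.55, +66.0 mg calcium (running total 66.0 mg).
Take 1 serving of sunflower seeds: spends $0.50, +60.0 mg calcium (running total 126.0 mg).
Take 1.15 servings of sweet potato: spends $0.69, +55.2 mg calcium (running total 181.2 mg).
Greedy by best ratio exhausts the cost allowance optimally: 181.2 mg.

181.2 mg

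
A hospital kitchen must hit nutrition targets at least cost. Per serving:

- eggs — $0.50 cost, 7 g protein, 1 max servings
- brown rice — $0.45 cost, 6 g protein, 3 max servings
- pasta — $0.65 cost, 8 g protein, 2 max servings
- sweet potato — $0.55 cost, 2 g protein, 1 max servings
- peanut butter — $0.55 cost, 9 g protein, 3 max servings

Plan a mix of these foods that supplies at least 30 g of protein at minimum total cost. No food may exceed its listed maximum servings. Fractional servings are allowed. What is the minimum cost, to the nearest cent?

Cost per g of protein: peanut butter $0.0611, eggs $0.0714, brown rice $0.0750, pasta $0.0813, sweet potato $0.2750.
Take 3 servings of peanut butter: +27.0 g protein for $1.65 (total $1.65, still need 3.0 g).
Take 0.4286 servings of eggs: +3.0 g protein for $0.21 (total $1.86, still need 0.0 g).
Greedy by cheapest-per-g is optimal for a single linear constraint, so the minimum cost is $1.86.

$1.86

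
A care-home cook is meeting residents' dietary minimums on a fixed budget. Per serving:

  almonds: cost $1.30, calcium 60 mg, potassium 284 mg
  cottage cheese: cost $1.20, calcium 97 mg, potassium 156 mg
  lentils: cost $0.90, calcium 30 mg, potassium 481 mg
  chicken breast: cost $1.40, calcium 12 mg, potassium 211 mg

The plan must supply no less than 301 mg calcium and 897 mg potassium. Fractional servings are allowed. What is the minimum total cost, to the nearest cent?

This is a tiny linear program; its minimum lies at a vertex of the feasible set. List the vertices and price them.
almonds only: max(301/60, 897/284) = 5.017 servings → $6.52.
cottage cheese only: max(301/97, 897/156) = 5.75 servings → $6.90.
lentils only: max(301/30, 897/481) = 10.03 servings → $9.03.
chicken breast only: max(301/12, 897/211) = 25.08 servings → $35.12.
almonds + cottage cheese with both tight: 2.202 servings and 1.741 servings → $4.95.
almonds + lentils: intersection lies outside the first quadrant.
almonds + chicken breast: intersection lies outside the first quadrant.
cottage cheese + lentils with both tight: 2.808 servings and 0.9542 servings → $4.23.
cottage cheese + chicken breast with both tight: 2.837 servings and 2.154 servings → $6.42.
lentils + chicken breast: intersection lies outside the first quadrant.
So the least-cost plan costs $4.23.

$4.23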